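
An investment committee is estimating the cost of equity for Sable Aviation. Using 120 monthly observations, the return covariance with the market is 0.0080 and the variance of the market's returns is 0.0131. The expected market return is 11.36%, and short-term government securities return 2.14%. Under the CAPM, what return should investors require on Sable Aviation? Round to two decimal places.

7.77%

β = Cov(R_i, R_m) / Var(R_m) = 0.0080 / 0.0131 = 0.6107
MRP = 11.36% − 2.14% = 9.22%
E(R) = R_f + β × MRP = 2.14% + 0.6107 × 9.22% = 7.77%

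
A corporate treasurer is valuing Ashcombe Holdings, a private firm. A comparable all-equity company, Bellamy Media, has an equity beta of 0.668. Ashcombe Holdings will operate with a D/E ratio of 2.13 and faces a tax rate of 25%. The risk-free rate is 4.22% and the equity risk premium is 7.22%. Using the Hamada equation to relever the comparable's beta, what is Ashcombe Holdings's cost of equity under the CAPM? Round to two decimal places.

16.75%

β_L = β_U × [1 + (1 − t)(D/E)] = 0.668 × [1 + (1 − 0.25) × 2.13]
    = 0.668 × [1 + 0.75 × 2.13] = 0.668 × 2.5975 = 1.7351
E(R) = R_f + β_L × MRP = 4.22% + 1.7351 × 7.22% = 16.75%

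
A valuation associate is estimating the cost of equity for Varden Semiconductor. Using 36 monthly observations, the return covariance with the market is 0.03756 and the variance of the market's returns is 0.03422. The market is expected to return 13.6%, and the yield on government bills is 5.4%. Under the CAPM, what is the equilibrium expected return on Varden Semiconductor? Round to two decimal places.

β = Cov(R_i, R_m) / Var(R_m) = 0.03756 / 0.03422 = 1.0976
MRP = 13.6% − 5.4% = 8.20%
E(R) = R_f + β × MRP = 5.4% + 1.0976 × 8.2% = 14.40%

14.40%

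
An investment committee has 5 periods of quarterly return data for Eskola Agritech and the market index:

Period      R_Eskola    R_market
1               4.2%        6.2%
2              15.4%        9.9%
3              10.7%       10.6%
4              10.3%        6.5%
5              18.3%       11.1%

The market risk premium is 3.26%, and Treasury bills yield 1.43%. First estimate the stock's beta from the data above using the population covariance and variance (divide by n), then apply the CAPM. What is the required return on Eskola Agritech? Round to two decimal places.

Mean R_i = (4.2 + 15.4 + 10.7 + 10.3 + 18.3) / 5 = 11.7800%
Mean R_m = (6.2 + 9.9 + 10.6 + 6.5 + 11.1) / 5 = 8.8600%
Σ(R_i − R̄_i)(R_m − R̄_m) = 40.1460  ⇒  Cov = 40.1460 / 5 = 8.0292
Σ(R_m − R̄_m)² = 21.7720  ⇒  Var(R_m) = 21.7720 / 5 = 4.3544
β = Cov / Var(R_m) = 8.0292 / 4.3544 = 1.8439
E(R) = R_f + β × MRP = 1.43% + 1.8439 × 3.26% = 7.44%

7.44%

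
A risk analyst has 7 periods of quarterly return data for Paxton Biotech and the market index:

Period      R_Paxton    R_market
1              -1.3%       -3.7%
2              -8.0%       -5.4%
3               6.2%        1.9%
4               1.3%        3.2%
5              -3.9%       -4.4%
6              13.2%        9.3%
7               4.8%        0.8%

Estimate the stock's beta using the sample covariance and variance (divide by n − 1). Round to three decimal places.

Mean R_i = (-1.3 − 8.0 + 6.2 + 1.3 − 3.9 + 13.2 + 4.8) / 7 = 1.7571%
Mean R_m = (-3.7 − 5.4 + 1.9 + 3.2 − 4.4 + 9.3 + 0.8) / 7 = 0.2429%
Σ(R_i − R̄_i)(R_m − R̄_m) = 204.7229  ⇒  Cov = 204.7229 / 6 = 34.1205
Σ(R_m − R̄_m)² = 162.7771  ⇒  Var(R_m) = 162.7771 / 6 = 27.1295
β = Cov / Var(R_m) = 34.1205 / 27.1295 = 1.2577

1.258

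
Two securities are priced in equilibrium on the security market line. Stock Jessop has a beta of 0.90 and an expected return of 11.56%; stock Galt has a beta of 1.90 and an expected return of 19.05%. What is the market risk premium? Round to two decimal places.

Both satisfy E(R) = R_f + β·MRP, so the slope of the SML is
MRP = (19.05% − 11.56%) / (1.90 − 0.90) = 7.49% / 1.00 = 7.4900%

7.49%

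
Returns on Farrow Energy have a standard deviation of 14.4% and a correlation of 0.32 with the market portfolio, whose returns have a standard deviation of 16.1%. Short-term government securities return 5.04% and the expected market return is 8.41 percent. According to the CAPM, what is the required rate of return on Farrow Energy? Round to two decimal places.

β = ρ × σ_i / σ_m = 0.32 × 14.4% / 16.1% = 0.2862
MRP = 8.41% − 5.04% = 3.37%
E(R) = 5.04% + 0.2862 × 3.37% = 6.00%

6.00%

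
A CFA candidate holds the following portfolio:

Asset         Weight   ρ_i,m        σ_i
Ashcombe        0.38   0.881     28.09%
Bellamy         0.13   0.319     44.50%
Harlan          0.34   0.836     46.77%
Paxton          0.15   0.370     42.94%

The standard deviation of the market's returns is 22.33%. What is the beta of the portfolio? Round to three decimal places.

1.206

β_Ashcombe = 0.881 × 28.09% / 22.33% = 1.1083
β_Bellamy = 0.319 × 44.50% / 22.33% = 0.6357
β_Harlan = 0.836 × 46.77% / 22.33% = 1.7510
β_Paxton = 0.370 × 42.94% / 22.33% = 0.7115
β_P = Σ w_i β_i = 0.38×1.1083 + 0.13×0.6357 + 0.34×1.7510 + 0.15×0.7115 = 1.2059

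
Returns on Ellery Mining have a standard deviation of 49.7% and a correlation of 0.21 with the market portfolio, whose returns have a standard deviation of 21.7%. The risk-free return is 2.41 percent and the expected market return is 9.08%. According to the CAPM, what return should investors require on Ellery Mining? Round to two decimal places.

5.62%

β = ρ × σ_i / σ_m = 0.21 × 49.7% / 21.7% = 0.4810
MRP = 9.08% − 2.41% = 6.67%
E(R) = 2.41% + 0.4810 × 6.67% = 5.62%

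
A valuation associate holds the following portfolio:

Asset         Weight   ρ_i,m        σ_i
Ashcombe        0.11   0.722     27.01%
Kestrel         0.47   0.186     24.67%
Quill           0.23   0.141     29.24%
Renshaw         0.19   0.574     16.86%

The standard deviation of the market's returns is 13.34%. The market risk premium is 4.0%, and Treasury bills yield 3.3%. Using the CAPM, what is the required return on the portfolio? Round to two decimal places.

5.43%

β_Ashcombe = 0.722 × 27.01% / 13.34% = 1.4619
β_Kestrel = 0.186 × 24.67% / 13.34% = 0.3440
β_Quill = 0.141 × 29.24% / 13.34% = 0.3091
β_Renshaw = 0.574 × 16.86% / 13.34% = 0.7255
β_P = Σ w_i β_i = 0.11×1.4619 + 0.47×0.3440 + 0.23×0.3091 + 0.19×0.7255 = 0.5314
E(R_P) = R_f + β_P × MRP = 3.3% + 0.5314 × 4.0% = 5.43%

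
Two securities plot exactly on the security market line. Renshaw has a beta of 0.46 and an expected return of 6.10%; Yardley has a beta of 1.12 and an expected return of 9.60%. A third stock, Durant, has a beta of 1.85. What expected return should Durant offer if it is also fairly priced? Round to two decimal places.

MRP (SML slope) = (9.60% − 6.10%) / (1.12 − 0.46) = 3.50% / 0.66 = 5.3030%
R_f (intercept) = 6.10% − 0.46 × 5.3030% = 3.6606%
E(R_Durant) = R_f + β × MRP = 3.6606% + 1.85 × 5.3030% = 13.47%

13.47%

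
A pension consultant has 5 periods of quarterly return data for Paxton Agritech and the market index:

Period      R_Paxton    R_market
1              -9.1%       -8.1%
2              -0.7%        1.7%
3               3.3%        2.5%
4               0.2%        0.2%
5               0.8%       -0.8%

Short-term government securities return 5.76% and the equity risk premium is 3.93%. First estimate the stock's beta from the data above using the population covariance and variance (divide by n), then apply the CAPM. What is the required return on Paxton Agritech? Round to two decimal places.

Mean R_i = (-9.1 − 0.7 + 3.3 + 0.2 + 0.8) / 5 = -1.1000%
Mean R_m = (-8.1 + 1.7 + 2.5 + 0.2 − 0.8) / 5 = -0.9000%
Σ(R_i − R̄_i)(R_m − R̄_m) = 75.2200  ⇒  Cov = 75.2200 / 5 = 15.0440
Σ(R_m − R̄_m)² = 71.3800  ⇒  Var(R_m) = 71.3800 / 5 = 14.2760
β = Cov / Var(R_m) = 15.0440 / 14.2760 = 1.0538
E(R) = R_f + β × MRP = 5.76% + 1.0538 × 3.93% = 9.90%

9.90%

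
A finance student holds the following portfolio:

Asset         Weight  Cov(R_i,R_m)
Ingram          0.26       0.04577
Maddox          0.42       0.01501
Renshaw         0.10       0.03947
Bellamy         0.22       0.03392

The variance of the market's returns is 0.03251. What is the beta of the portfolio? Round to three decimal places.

β_Ingram = 0.04577 / 0.03251 = 1.4079
β_Maddox = 0.01501 / 0.03251 = 0.4617
β_Renshaw = 0.03947 / 0.03251 = 1.2141
β_Bellamy = 0.03392 / 0.03251 = 1.0434
β_P = Σ w_i β_i = 0.26×1.4079 + 0.42×0.4617 + 0.10×1.2141 + 0.22×1.0434 = 0.9109

0.911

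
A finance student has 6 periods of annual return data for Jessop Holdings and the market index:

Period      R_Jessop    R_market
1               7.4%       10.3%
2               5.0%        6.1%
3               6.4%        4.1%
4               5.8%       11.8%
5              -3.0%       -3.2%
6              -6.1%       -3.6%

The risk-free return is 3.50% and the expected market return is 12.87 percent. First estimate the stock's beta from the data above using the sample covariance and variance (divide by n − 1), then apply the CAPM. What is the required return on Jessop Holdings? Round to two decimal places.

Mean R_i = (7.4 + 5.0 + 6.4 + 5.8 − 3.0 − 6.1) / 6 = 2.5833%
Mean R_m = (10.3 + 6.1 + 4.1 + 11.8 − 3.2 − 3.6) / 6 = 4.2500%
Σ(R_i − R̄_i)(R_m − R̄_m) = 167.0850  ⇒  Cov = 167.0850 / 5 = 33.4170
Σ(R_m − R̄_m)² = 214.1750  ⇒  Var(R_m) = 214.1750 / 5 = 42.8350
β = Cov / Var(R_m) = 33.4170 / 42.8350 = 0.7801
MRP = 12.87% − 3.50% = 9.37%
E(R) = R_f + β × MRP = 3.50% + 0.7801 × 9.37% = 10.81%

10.81%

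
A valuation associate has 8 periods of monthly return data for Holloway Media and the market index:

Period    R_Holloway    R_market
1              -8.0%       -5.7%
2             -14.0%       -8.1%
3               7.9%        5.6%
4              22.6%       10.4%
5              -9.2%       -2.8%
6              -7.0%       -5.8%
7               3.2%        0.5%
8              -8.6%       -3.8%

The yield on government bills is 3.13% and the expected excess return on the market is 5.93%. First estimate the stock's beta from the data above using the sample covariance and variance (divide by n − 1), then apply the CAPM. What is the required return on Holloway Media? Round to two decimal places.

Mean R_i = (-8.0 − 14.0 + 7.9 + 22.6 − 9.2 − 7.0 + 3.2 − 8.6) / 8 = -1.6375%
Mean R_m = (-5.7 − 8.1 + 5.6 + 10.4 − 2.8 − 5.8 + 0.5 − 3.8) / 8 = -1.2125%
Σ(R_i − R̄_i)(R_m − R̄_m) = 523.0363  ⇒  Cov = 523.0363 / 7 = 74.7195
Σ(R_m − R̄_m)² = 282.0288  ⇒  Var(R_m) = 282.0288 / 7 = 40.2898
β = Cov / Var(R_m) = 74.7195 / 40.2898 = 1.8546
E(R) = R_f + β × MRP = 3.13% + 1.8546 × 5.93% = 14.13%

14.13%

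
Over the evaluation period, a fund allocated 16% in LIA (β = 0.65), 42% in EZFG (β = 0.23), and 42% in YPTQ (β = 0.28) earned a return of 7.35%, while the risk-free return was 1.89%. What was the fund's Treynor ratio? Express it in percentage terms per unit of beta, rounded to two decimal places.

17.16%

β_P = 0.16×0.65 + 0.42×0.23 + 0.42×0.28 = 0.3182
Treynor = (R_P − R_f) / β_P = (7.35% − 1.89%) / 0.3182 = 5.46% / 0.3182 = 17.16%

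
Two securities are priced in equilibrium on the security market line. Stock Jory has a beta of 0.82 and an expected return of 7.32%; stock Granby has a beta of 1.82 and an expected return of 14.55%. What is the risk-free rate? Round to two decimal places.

1.39%

Both satisfy E(R) = R_f + β·MRP, so the slope of the SML is
MRP = (14.55% − 7.32%) / (1.82 − 0.82) = 7.23% / 1.00 = 7.2300%
R_f = E(R_Jory) − β_Jory·MRP = 7.32% − 0.82 × 7.2300% = 1.3914%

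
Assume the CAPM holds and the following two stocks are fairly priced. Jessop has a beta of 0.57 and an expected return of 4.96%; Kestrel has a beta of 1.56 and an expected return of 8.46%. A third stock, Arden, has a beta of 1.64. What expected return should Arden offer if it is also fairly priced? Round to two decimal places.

MRP (SML slope) = (8.46% − 4.96%) / (1.56 − 0.57) = 3.50% / 0.99 = 3.5354%
R_f (intercept) = 4.96% − 0.57 × 3.5354% = 2.9448%
E(R_Arden) = R_f + β × MRP = 2.9448% + 1.64 × 3.5354% = 8.74%

8.74%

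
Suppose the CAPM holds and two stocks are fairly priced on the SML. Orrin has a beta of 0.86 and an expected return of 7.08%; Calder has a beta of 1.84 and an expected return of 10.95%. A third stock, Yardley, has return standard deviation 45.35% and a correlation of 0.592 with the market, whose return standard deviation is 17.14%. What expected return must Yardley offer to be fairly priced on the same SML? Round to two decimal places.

9.87%

MRP = (10.95% − 7.08%) / (1.84 − 0.86) = 3.9490%
R_f = 7.08% − 0.86 × 3.9490% = 3.6839%
β_Yardley = ρ·σ_i/σ_m = 0.592 × 45.35 / 17.14 = 1.5663
E(R_Yardley) = R_f + β × MRP = 3.6839% + 1.5663 × 3.9490% = 9.87%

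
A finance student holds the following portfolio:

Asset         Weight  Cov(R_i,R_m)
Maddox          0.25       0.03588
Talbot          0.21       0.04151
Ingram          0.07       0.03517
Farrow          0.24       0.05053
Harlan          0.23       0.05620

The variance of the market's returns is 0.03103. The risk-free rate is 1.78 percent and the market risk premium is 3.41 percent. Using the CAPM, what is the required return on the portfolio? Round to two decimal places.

β_Maddox = 0.03588 / 0.03103 = 1.1563
β_Talbot = 0.04151 / 0.03103 = 1.3377
β_Ingram = 0.03517 / 0.03103 = 1.1334
β_Farrow = 0.05053 / 0.03103 = 1.6284
β_Harlan = 0.05620 / 0.03103 = 1.8112
β_P = Σ w_i β_i = 0.25×1.1563 + 0.21×1.3377 + 0.07×1.1334 + 0.24×1.6284 + 0.23×1.8112 = 1.4567
E(R_P) = R_f + β_P × MRP = 1.78% + 1.4567 × 3.41% = 6.75%

6.75%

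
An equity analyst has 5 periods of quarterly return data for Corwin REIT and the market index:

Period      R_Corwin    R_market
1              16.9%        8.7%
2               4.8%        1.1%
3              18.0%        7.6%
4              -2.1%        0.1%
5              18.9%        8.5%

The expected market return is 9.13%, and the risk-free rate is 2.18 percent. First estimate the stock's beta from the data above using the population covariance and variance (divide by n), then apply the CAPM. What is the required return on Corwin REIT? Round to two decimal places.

17.27%

Mean R_i = (16.9 + 4.8 + 18.0 − 2.1 + 18.9) / 5 = 11.3000%
Mean R_m = (8.7 + 1.1 + 7.6 + 0.1 + 8.5) / 5 = 5.2000%
Σ(R_i − R̄_i)(R_m − R̄_m) = 155.7500  ⇒  Cov = 155.7500 / 5 = 31.1500
Σ(R_m − R̄_m)² = 71.7200  ⇒  Var(R_m) = 71.7200 / 5 = 14.3440
β = Cov / Var(R_m) = 31.1500 / 14.3440 = 2.1716
MRP = 9.13% − 2.18% = 6.95%
E(R) = R_f + β × MRP = 2.18% + 2.1716 × 6.95% = 17.27%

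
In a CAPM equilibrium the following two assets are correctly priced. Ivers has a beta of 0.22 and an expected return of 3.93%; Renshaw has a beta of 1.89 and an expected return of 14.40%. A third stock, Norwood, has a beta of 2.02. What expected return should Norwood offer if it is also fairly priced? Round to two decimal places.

15.22%

MRP (SML slope) = (14.40% − 3.93%) / (1.89 − 0.22) = 10.47% / 1.67 = 6.2695%
R_f (intercept) = 3.93% − 0.22 × 6.2695% = 2.5507%
E(R_Norwood) = R_f + β × MRP = 2.5507% + 2.02 × 6.2695% = 15.22%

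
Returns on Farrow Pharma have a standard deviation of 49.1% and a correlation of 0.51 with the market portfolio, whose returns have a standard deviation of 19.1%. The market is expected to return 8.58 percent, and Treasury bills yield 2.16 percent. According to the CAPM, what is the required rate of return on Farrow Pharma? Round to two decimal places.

β = ρ × σ_i / σ_m = 0.51 × 49.1% / 19.1% = 1.3110
MRP = 8.58% − 2.16% = 6.42%
E(R) = 2.16% + 1.3110 × 6.42% = 10.58%

10.58%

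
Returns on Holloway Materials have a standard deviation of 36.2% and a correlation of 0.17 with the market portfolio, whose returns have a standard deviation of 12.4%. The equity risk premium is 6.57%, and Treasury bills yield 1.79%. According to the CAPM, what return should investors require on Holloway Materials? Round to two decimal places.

β = ρ × σ_i / σ_m = 0.17 × 36.2% / 12.4% = 0.4963
E(R) = 1.79% + 0.4963 × 6.57% = 5.05%

5.05%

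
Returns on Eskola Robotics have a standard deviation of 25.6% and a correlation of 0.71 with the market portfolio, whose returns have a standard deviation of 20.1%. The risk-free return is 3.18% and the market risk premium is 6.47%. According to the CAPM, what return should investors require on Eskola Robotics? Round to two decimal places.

β = ρ × σ_i / σ_m = 0.71 × 25.6% / 20.1% = 0.9043
E(R) = 3.18% + 0.9043 × 6.47% = 9.03%

9.03%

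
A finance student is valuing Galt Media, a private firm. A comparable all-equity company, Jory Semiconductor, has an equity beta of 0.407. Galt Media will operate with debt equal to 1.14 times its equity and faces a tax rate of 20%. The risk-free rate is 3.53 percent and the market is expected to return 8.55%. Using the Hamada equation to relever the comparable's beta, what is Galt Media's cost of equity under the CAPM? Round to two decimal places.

7.44%

β_L = β_U × [1 + (1 − t)(D/E)] = 0.407 × [1 + (1 − 0.20) × 1.14]
    = 0.407 × [1 + 0.80 × 1.14] = 0.407 × 1.9120 = 0.7782
MRP = 8.55% − 3.53% = 5.02%
E(R) = R_f + β_L × MRP = 3.53% + 0.7782 × 5.02% = 7.44%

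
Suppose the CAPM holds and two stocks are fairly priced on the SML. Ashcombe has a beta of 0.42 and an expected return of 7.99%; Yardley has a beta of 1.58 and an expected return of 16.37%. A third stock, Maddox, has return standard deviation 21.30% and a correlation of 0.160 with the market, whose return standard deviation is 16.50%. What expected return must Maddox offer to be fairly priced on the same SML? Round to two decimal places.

6.45%

MRP = (16.37% − 7.99%) / (1.58 − 0.42) = 7.2241%
R_f = 7.99% − 0.42 × 7.2241% = 4.9559%
β_Maddox = ρ·σ_i/σ_m = 0.160 × 21.30 / 16.50 = 0.2065
E(R_Maddox) = R_f + β × MRP = 4.9559% + 0.2065 × 7.2241% = 6.45%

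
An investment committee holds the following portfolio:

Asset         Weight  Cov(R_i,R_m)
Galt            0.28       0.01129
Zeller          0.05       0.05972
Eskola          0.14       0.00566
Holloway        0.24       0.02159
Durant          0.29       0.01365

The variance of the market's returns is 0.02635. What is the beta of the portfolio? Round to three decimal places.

0.610

β_Galt = 0.01129 / 0.02635 = 0.4285
β_Zeller = 0.05972 / 0.02635 = 2.2664
β_Eskola = 0.00566 / 0.02635 = 0.2148
β_Holloway = 0.02159 / 0.02635 = 0.8194
β_Durant = 0.01365 / 0.02635 = 0.5180
β_P = Σ w_i β_i = 0.28×0.4285 + 0.05×2.2664 + 0.14×0.2148 + 0.24×0.8194 + 0.29×0.5180 = 0.6102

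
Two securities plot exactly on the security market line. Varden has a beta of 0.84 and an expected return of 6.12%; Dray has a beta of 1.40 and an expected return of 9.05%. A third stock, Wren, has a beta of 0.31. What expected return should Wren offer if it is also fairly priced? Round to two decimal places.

MRP (SML slope) = (9.05% − 6.12%) / (1.40 − 0.84) = 2.93% / 0.56 = 5.2321%
R_f (intercept) = 6.12% − 0.84 × 5.2321% = 1.7250%
E(R_Wren) = R_f + β × MRP = 1.7250% + 0.31 × 5.2321% = 3.35%

3.35%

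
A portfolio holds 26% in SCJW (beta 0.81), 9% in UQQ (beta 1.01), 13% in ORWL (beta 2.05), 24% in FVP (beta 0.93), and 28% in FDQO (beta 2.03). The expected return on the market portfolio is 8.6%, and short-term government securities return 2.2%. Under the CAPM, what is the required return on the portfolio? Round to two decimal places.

β_P = Σ w_i β_i = 0.26×0.81 + 0.09×1.01 + 0.13×2.05 + 0.24×0.93 + 0.28×2.03 = 1.3596
MRP = 8.6% − 2.2% = 6.40%
E(R_P) = R_f + β_P × MRP = 2.2% + 1.3596 × 6.4% = 10.90%

10.90%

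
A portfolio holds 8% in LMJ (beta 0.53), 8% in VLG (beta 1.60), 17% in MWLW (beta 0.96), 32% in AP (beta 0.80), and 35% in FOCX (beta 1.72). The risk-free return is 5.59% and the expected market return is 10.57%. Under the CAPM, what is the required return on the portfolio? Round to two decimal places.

β_P = Σ w_i β_i = 0.08×0.53 + 0.08×1.60 + 0.17×0.96 + 0.32×0.80 + 0.35×1.72 = 1.1916
MRP = 10.57% − 5.59% = 4.98%
E(R_P) = R_f + β_P × MRP = 5.59% + 1.1916 × 4.98% = 11.52%

11.52%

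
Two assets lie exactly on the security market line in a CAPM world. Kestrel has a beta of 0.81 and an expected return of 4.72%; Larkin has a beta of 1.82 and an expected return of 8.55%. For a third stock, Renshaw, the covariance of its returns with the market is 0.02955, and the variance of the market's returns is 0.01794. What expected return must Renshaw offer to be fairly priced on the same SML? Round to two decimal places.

7.89%

MRP = (8.55% − 4.72%) / (1.82 − 0.81) = 3.7921%
R_f = 4.72% − 0.81 × 3.7921% = 1.6484%
β_Renshaw = Cov / Var(R_m) = 0.02955 / 0.01794 = 1.6472
E(R_Renshaw) = R_f + β × MRP = 1.6484% + 1.6472 × 3.7921% = 7.89%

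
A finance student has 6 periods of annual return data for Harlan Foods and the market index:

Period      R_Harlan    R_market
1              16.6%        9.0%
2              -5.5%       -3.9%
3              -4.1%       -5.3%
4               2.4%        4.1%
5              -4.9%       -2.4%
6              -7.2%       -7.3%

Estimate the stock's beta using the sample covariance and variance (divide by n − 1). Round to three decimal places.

1.358

Mean R_i = (16.6 − 5.5 − 4.1 + 2.4 − 4.9 − 7.2) / 6 = -0.4500%
Mean R_m = (9.0 − 3.9 − 5.3 + 4.1 − 2.4 − 7.3) / 6 = -0.9667%
Σ(R_i − R̄_i)(R_m − R̄_m) = 264.1300  ⇒  Cov = 264.1300 / 5 = 52.8260
Σ(R_m − R̄_m)² = 194.5533  ⇒  Var(R_m) = 194.5533 / 5 = 38.9107
β = Cov / Var(R_m) = 52.8260 / 38.9107 = 1.3576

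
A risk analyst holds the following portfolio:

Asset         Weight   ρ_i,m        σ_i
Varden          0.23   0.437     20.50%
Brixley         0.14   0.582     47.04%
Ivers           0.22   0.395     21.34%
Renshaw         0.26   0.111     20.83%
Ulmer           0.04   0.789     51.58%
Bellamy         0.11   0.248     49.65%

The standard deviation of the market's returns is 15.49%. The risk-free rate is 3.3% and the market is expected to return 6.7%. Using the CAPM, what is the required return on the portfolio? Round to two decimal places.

5.79%

β_Varden = 0.437 × 20.50% / 15.49% = 0.5783
β_Brixley = 0.582 × 47.04% / 15.49% = 1.7674
β_Ivers = 0.395 × 21.34% / 15.49% = 0.5442
β_Renshaw = 0.111 × 20.83% / 15.49% = 0.1493
β_Ulmer = 0.789 × 51.58% / 15.49% = 2.6273
β_Bellamy = 0.248 × 49.65% / 15.49% = 0.7949
β_P = Σ w_i β_i = 0.23×0.5783 + 0.14×1.7674 + 0.22×0.5442 + 0.26×0.1493 + 0.04×2.6273 + 0.11×0.7949 = 0.7315
MRP = 6.7% − 3.3% = 3.40%
E(R_P) = R_f + β_P × MRP = 3.3% + 0.7315 × 3.4% = 5.79%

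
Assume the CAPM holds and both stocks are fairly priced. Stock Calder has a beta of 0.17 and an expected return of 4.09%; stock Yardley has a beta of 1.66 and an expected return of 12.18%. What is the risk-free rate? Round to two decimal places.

Both satisfy E(R) = R_f + β·MRP, so the slope of the SML is
MRP = (12.18% − 4.09%) / (1.66 − 0.17) = 8.09% / 1.49 = 5.4295%
R_f = E(R_Calder) − β_Calder·MRP = 4.09% − 0.17 × 5.4295% = 3.1670%

3.17%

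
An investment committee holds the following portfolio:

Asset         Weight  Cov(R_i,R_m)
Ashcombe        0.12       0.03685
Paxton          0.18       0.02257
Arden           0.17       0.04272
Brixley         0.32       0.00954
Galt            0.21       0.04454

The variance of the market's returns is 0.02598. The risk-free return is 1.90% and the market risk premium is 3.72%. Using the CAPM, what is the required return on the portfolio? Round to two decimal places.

5.93%

β_Ashcombe = 0.03685 / 0.02598 = 1.4184
β_Paxton = 0.02257 / 0.02598 = 0.8687
β_Arden = 0.04272 / 0.02598 = 1.6443
β_Brixley = 0.00954 / 0.02598 = 0.3672
β_Galt = 0.04454 / 0.02598 = 1.7144
β_P = Σ w_i β_i = 0.12×1.4184 + 0.18×0.8687 + 0.17×1.6443 + 0.32×0.3672 + 0.21×1.7144 = 1.0836
E(R_P) = R_f + β_P × MRP = 1.90% + 1.0836 × 3.72% = 5.93%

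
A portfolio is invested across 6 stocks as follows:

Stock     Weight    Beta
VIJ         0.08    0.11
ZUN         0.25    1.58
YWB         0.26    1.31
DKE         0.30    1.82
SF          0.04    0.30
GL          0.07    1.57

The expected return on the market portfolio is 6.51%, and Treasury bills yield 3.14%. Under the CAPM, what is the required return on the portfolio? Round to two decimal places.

β_P = Σ w_i β_i = 0.08×0.11 + 0.25×1.58 + 0.26×1.31 + 0.30×1.82 + 0.04×0.30 + 0.07×1.57 = 1.4123
MRP = 6.51% − 3.14% = 3.37%
E(R_P) = R_f + β_P × MRP = 3.14% + 1.4123 × 3.37% = 7.90%

7.90%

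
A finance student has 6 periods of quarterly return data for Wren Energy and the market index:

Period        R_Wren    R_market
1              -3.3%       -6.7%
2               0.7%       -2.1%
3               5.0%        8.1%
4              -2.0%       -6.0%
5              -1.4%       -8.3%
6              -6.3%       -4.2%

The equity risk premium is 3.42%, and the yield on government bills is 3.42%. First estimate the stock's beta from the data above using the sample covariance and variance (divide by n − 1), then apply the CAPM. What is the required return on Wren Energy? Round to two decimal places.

Mean R_i = (-3.3 + 0.7 + 5.0 − 2.0 − 1.4 − 6.3) / 6 = -1.2167%
Mean R_m = (-6.7 − 2.1 + 8.1 − 6.0 − 8.3 − 4.2) / 6 = -3.2000%
Σ(R_i − R̄_i)(R_m − R̄_m) = 87.8600  ⇒  Cov = 87.8600 / 5 = 17.5720
Σ(R_m − R̄_m)² = 176.0000  ⇒  Var(R_m) = 176.0000 / 5 = 35.2000
β = Cov / Var(R_m) = 17.5720 / 35.2000 = 0.4992
E(R) = R_f + β × MRP = 3.42% + 0.4992 × 3.42% = 5.13%

5.13%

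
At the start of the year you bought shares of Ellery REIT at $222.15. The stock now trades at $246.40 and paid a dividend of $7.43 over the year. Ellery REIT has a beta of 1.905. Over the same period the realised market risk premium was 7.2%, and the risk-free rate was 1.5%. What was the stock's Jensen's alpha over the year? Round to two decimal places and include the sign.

Realised HPR = (P1 + D1 − P0) / P0 = (246.40 + 7.43 − 222.15) / 222.15 = 31.68 / 222.15 = 14.2606%
CAPM required = R_f + β·MRP = 1.5% + 1.905 × 7.2% = 15.2160%
α = realised − required = 14.2606% − 15.2160% = -0.96%

-0.96%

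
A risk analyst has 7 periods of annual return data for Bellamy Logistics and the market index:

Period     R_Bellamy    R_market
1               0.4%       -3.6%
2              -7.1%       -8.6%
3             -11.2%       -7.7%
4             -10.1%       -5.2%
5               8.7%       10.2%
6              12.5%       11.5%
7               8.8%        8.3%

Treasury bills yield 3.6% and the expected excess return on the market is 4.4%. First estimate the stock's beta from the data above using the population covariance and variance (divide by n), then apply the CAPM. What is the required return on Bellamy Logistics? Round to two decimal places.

Mean R_i = (0.4 − 7.1 − 11.2 − 10.1 + 8.7 + 12.5 + 8.8) / 7 = 0.2857%
Mean R_m = (-3.6 − 8.6 − 7.7 − 5.2 + 10.2 + 11.5 + 8.3) / 7 = 0.7000%
Σ(R_i − R̄_i)(R_m − R̄_m) = 502.5100  ⇒  Cov = 502.5100 / 7 = 71.7871
Σ(R_m − R̄_m)² = 475.0000  ⇒  Var(R_m) = 475.0000 / 7 = 67.8571
β = Cov / Var(R_m) = 71.7871 / 67.8571 = 1.0579
E(R) = R_f + β × MRP = 3.6% + 1.0579 × 4.4% = 8.25%

8.25%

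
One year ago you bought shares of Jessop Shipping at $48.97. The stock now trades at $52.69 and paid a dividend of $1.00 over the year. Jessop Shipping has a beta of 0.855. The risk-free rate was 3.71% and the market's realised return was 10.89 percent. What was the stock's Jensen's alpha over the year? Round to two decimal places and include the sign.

Realised HPR = (P1 + D1 − P0) / P0 = (52.69 + 1.00 − 48.97) / 48.97 = 4.72 / 48.97 = 9.6386%
MRP = 10.89% − 3.71% = 7.18%
CAPM required = R_f + β·MRP = 3.71% + 0.855 × 7.18% = 9.84890%
α = realised − required = 9.6386% − 9.84890% = -0.21%

-0.21%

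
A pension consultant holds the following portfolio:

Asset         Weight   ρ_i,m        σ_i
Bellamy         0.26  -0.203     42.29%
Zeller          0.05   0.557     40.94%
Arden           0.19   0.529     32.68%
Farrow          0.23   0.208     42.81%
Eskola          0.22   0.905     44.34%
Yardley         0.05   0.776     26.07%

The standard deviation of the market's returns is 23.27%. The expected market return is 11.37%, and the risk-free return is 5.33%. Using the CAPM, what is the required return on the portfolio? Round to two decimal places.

β_Bellamy = -0.203 × 42.29% / 23.27% = -0.3689
β_Zeller = 0.557 × 40.94% / 23.27% = 0.9800
β_Arden = 0.529 × 32.68% / 23.27% = 0.7429
β_Farrow = 0.208 × 42.81% / 23.27% = 0.3827
β_Eskola = 0.905 × 44.34% / 23.27% = 1.7244
β_Yardley = 0.776 × 26.07% / 23.27% = 0.8694
β_P = Σ w_i β_i = 0.26×-0.3689 + 0.05×0.9800 + 0.19×0.7429 + 0.23×0.3827 + 0.22×1.7244 + 0.05×0.8694 = 0.6051
MRP = 11.37% − 5.33% = 6.04%
E(R_P) = R_f + β_P × MRP = 5.33% + 0.6051 × 6.04% = 8.98%

8.98%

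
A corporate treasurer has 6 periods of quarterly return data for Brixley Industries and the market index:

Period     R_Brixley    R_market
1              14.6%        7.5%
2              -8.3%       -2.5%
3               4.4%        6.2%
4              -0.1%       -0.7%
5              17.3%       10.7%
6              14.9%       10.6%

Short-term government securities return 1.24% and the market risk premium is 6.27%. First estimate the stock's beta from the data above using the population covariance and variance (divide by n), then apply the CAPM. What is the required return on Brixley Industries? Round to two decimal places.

11.99%

Mean R_i = (14.6 − 8.3 + 4.4 − 0.1 + 17.3 + 14.9) / 6 = 7.1333%
Mean R_m = (7.5 − 2.5 + 6.2 − 0.7 + 10.7 + 10.6) / 6 = 5.3000%
Σ(R_i − R̄_i)(R_m − R̄_m) = 273.8100  ⇒  Cov = 273.8100 / 6 = 45.6350
Σ(R_m − R̄_m)² = 159.7400  ⇒  Var(R_m) = 159.7400 / 6 = 26.6233
β = Cov / Var(R_m) = 45.6350 / 26.6233 = 1.7141
E(R) = R_f + β × MRP = 1.24% + 1.7141 × 6.27% = 11.99%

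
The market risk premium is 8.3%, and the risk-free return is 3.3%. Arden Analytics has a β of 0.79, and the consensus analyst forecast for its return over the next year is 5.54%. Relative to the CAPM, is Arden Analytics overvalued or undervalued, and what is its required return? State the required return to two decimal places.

Required return = R_f + β·MRP = 3.3% + 0.79 × 8.3% = 9.86%
Forecast 5.54% < required 9.86% → the stock plots below the SML → overvalued.

Overvalued; required return 9.86%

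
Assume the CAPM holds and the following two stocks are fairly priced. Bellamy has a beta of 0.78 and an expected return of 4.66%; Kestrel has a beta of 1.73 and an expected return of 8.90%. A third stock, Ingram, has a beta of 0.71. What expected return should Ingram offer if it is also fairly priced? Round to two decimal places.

MRP (SML slope) = (8.90% − 4.66%) / (1.73 − 0.78) = 4.24% / 0.95 = 4.4632%
R_f (intercept) = 4.66% − 0.78 × 4.4632% = 1.1787%
E(R_Ingram) = R_f + β × MRP = 1.1787% + 0.71 × 4.4632% = 4.35%

4.35%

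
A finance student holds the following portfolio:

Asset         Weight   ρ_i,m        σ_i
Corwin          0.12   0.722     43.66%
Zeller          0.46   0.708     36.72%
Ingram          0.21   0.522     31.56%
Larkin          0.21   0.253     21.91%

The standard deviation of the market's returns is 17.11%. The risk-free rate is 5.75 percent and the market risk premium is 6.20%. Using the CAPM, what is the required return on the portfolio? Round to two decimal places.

13.13%

β_Corwin = 0.722 × 43.66% / 17.11% = 1.8423
β_Zeller = 0.708 × 36.72% / 17.11% = 1.5194
β_Ingram = 0.522 × 31.56% / 17.11% = 0.9628
β_Larkin = 0.253 × 21.91% / 17.11% = 0.3240
β_P = Σ w_i β_i = 0.12×1.8423 + 0.46×1.5194 + 0.21×0.9628 + 0.21×0.3240 = 1.1902
E(R_P) = R_f + β_P × MRP = 5.75% + 1.1902 × 6.20% = 13.13%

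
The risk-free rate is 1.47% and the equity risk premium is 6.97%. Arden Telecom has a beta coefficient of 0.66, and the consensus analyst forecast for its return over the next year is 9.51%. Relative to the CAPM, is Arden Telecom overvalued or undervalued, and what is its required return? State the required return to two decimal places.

Required return = R_f + β·MRP = 1.47% + 0.66 × 6.97% = 6.07%
Forecast 9.51% > required 6.07% → the stock plots above the SML → undervalued.

Undervalued; required return 6.07%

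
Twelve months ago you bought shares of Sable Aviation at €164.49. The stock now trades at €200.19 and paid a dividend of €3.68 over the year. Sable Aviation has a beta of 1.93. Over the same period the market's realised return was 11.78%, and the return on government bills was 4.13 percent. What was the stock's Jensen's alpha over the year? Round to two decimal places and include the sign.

Realised HPR = (P1 + D1 − P0) / P0 = (200.19 + 3.68 − 164.49) / 164.49 = 39.38 / 164.49 = 23.9407%
MRP = 11.78% − 4.13% = 7.65%
CAPM required = R_f + β·MRP = 4.13% + 1.93 × 7.65% = 18.8945%
α = realised − required = 23.9407% − 18.8945% = +5.05%

+5.05%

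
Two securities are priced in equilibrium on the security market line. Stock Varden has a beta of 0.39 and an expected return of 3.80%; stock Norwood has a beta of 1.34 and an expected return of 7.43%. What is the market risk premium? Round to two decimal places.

Both satisfy E(R) = R_f + β·MRP, so the slope of the SML is
MRP = (7.43% − 3.80%) / (1.34 − 0.39) = 3.63% / 0.95 = 3.8211%

3.82%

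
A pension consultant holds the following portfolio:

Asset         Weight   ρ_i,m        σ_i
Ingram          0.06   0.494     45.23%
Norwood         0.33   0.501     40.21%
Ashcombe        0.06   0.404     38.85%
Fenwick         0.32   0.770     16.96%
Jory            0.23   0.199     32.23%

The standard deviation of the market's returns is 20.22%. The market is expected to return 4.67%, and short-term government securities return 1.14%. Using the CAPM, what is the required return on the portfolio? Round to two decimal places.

β_Ingram = 0.494 × 45.23% / 20.22% = 1.1050
β_Norwood = 0.501 × 40.21% / 20.22% = 0.9963
β_Ashcombe = 0.404 × 38.85% / 20.22% = 0.7762
β_Fenwick = 0.770 × 16.96% / 20.22% = 0.6459
β_Jory = 0.199 × 32.23% / 20.22% = 0.3172
β_P = Σ w_i β_i = 0.06×1.1050 + 0.33×0.9963 + 0.06×0.7762 + 0.32×0.6459 + 0.23×0.3172 = 0.7213
MRP = 4.67% − 1.14% = 3.53%
E(R_P) = R_f + β_P × MRP = 1.14% + 0.7213 × 3.53% = 3.69%

3.69%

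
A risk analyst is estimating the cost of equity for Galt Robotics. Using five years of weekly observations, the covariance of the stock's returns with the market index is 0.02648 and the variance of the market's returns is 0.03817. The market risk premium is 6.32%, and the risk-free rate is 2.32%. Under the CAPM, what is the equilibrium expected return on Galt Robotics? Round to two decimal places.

β = Cov(R_i, R_m) / Var(R_m) = 0.02648 / 0.03817 = 0.6937
E(R) = R_f + β × MRP = 2.32% + 0.6937 × 6.32% = 6.70%

6.70%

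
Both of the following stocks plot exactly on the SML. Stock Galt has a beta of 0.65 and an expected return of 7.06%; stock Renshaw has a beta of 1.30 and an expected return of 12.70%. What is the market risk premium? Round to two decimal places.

Both satisfy E(R) = R_f + β·MRP, so the slope of the SML is
MRP = (12.70% − 7.06%) / (1.30 − 0.65) = 5.64% / 0.65 = 8.6769%

8.68%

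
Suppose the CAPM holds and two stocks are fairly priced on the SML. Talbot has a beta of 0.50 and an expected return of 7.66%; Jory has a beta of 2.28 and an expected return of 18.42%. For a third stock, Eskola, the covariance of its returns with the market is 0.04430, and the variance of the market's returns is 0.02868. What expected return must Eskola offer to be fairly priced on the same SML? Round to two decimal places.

MRP = (18.42% − 7.66%) / (2.28 − 0.50) = 6.0449%
R_f = 7.66% − 0.50 × 6.0449% = 4.6376%
β_Eskola = Cov / Var(R_m) = 0.04430 / 0.02868 = 1.5446
E(R_Eskola) = R_f + β × MRP = 4.6376% + 1.5446 × 6.0449% = 13.97%

13.97%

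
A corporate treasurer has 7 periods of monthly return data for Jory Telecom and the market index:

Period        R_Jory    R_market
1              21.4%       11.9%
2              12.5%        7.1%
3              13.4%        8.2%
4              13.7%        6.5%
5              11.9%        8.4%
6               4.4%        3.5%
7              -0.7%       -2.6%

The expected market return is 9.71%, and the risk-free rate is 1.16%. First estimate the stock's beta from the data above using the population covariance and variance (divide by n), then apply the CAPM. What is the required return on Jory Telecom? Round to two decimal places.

13.89%

Mean R_i = (21.4 + 12.5 + 13.4 + 13.7 + 11.9 + 4.4 − 0.7) / 7 = 10.9429%
Mean R_m = (11.9 + 7.1 + 8.2 + 6.5 + 8.4 + 3.5 − 2.6) / 7 = 6.1429%
Σ(R_i − R̄_i)(R_m − R̄_m) = 188.9771  ⇒  Cov = 188.9771 / 7 = 26.9967
Σ(R_m − R̄_m)² = 126.9371  ⇒  Var(R_m) = 126.9371 / 7 = 18.1339
β = Cov / Var(R_m) = 26.9967 / 18.1339 = 1.4887
MRP = 9.71% − 1.16% = 8.55%
E(R) = R_f + β × MRP = 1.16% + 1.4887 × 8.55% = 13.89%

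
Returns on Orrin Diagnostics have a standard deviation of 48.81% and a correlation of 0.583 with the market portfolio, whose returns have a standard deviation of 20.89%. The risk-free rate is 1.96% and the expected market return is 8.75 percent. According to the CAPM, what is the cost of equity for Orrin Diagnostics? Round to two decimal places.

β = ρ × σ_i / σ_m = 0.583 × 48.81% / 20.89% = 1.3622
MRP = 8.75% − 1.96% = 6.79%
E(R) = 1.96% + 1.3622 × 6.79% = 11.21%

11.21%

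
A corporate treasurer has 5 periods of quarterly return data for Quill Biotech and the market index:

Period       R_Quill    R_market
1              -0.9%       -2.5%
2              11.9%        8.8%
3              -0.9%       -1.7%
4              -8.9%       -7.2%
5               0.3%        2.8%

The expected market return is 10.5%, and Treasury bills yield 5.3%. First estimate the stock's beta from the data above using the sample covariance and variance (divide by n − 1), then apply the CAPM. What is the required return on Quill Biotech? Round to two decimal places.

11.46%

Mean R_i = (-0.9 + 11.9 − 0.9 − 8.9 + 0.3) / 5 = 0.3000%
Mean R_m = (-2.5 + 8.8 − 1.7 − 7.2 + 2.8) / 5 = 0.0400%
Σ(R_i − R̄_i)(R_m − R̄_m) = 173.3600  ⇒  Cov = 173.3600 / 4 = 43.3400
Σ(R_m − R̄_m)² = 146.2520  ⇒  Var(R_m) = 146.2520 / 4 = 36.5630
β = Cov / Var(R_m) = 43.3400 / 36.5630 = 1.1854
MRP = 10.5% − 5.3% = 5.20%
E(R) = R_f + β × MRP = 5.3% + 1.1854 × 5.2% = 11.46%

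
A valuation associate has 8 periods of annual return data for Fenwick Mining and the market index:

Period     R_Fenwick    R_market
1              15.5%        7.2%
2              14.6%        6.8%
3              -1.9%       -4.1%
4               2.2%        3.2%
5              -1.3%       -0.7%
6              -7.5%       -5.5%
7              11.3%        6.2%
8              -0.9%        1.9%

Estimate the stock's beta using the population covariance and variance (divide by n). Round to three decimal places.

1.627

Mean R_i = (15.5 + 14.6 − 1.9 + 2.2 − 1.3 − 7.5 + 11.3 − 0.9) / 8 = 4.0000%
Mean R_m = (7.2 + 6.8 − 4.1 + 3.2 − 0.7 − 5.5 + 6.2 + 1.9) / 8 = 1.8750%
Σ(R_i − R̄_i)(R_m − R̄_m) = 276.2200  ⇒  Cov = 276.2200 / 8 = 34.5275
Σ(R_m − R̄_m)² = 169.7950  ⇒  Var(R_m) = 169.7950 / 8 = 21.2244
β = Cov / Var(R_m) = 34.5275 / 21.2244 = 1.6268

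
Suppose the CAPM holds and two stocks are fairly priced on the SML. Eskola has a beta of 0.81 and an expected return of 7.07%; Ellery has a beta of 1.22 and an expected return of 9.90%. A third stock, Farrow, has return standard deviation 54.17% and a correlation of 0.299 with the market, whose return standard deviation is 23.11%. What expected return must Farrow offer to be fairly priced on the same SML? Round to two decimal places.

MRP = (9.90% − 7.07%) / (1.22 − 0.81) = 6.9024%
R_f = 7.07% − 0.81 × 6.9024% = 1.4791%
β_Farrow = ρ·σ_i/σ_m = 0.299 × 54.17 / 23.11 = 0.7009
E(R_Farrow) = R_f + β × MRP = 1.4791% + 0.7009 × 6.9024% = 6.32%

6.32%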